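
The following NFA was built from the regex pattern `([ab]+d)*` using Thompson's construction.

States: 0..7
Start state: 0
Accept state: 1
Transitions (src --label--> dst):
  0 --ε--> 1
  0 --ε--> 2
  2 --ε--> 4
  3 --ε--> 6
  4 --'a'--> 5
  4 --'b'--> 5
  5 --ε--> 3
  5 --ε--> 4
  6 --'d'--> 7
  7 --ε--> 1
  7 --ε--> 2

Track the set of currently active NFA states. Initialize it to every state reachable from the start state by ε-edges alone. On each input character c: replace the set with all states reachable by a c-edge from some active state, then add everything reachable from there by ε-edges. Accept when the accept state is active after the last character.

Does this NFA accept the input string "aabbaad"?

Answer: ACCEPT

Derivation:
S₀ = ε-closure({0}) = {0,1,2,4}
'a' @ 1: {3,4,5,6}
'a' @ 2: {3,4,5,6}
'b' @ 3: {3,4,5,6}
'b' @ 4: {3,4,5,6}
'a' @ 5: {3,4,5,6}
'a' @ 6: {3,4,5,6}
'd' @ 7: {1,2,4,7}  ✓accept
end set {1,2,4,7} — state 1 in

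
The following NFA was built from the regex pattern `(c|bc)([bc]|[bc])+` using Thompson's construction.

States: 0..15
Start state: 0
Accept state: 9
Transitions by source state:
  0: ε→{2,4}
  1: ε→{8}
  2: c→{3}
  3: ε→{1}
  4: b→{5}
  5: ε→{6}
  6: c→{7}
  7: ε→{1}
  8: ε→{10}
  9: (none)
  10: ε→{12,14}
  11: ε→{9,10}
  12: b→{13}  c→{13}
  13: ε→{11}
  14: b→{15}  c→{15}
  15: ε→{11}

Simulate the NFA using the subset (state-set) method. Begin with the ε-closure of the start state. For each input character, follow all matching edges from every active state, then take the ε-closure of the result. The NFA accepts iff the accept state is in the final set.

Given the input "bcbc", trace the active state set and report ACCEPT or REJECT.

start: ε-closure({0}) = {0,2,4}
'b' @ 1: {5,6}
'c' @ 2: {1,7,8,10,12,14}
'b' @ 3: {9,10,11,12,13,14,15}  ✓accept
'c' @ 4: {9,10,11,12,13,14,15}  ✓accept
final: {9,10,11,12,13,14,15}; accept 9 in set

Answer: ACCEPT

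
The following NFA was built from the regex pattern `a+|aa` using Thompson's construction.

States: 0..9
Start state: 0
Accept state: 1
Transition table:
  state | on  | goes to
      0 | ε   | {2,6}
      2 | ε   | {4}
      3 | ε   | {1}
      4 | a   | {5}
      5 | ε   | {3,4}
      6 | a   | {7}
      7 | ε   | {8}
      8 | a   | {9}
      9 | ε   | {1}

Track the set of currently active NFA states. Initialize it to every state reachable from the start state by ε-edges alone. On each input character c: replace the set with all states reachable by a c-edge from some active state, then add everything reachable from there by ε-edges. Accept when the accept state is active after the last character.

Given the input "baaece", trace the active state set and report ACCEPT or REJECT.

Answer: REJECT

Derivation:
start: ε-closure({0}) = {0,2,4,6}
'b' @ 1: {}  — no active states
rest 'aaece' ignored (set empty)
after full input: {}  (accept=1 not in)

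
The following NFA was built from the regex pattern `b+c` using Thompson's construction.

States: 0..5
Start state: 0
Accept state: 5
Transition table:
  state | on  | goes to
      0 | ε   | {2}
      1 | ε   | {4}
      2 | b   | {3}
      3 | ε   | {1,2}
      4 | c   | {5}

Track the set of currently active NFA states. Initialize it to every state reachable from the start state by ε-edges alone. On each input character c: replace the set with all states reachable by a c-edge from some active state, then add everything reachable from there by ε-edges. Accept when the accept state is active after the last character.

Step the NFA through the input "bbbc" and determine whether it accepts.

Answer: ACCEPT

Trace:
S₀ = ε-closure({0}) = {0,2}
'b' @ 1: {1,2,3,4}
'b' @ 2: {1,2,3,4}
'b' @ 3: {1,2,3,4}
'c' @ 4: {5}  (accept∈set)
final: {5}; accept 5 in set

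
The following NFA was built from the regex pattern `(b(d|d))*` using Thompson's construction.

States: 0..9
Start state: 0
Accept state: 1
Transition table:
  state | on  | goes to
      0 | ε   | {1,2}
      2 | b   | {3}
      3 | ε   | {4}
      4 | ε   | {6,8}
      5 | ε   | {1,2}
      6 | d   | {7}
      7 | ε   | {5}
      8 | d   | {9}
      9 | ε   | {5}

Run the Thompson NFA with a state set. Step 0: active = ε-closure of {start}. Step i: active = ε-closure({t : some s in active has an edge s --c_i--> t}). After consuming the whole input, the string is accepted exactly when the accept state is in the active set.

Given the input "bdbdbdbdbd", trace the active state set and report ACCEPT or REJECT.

start: ε-closure({0}) = {0,1,2}
'b' @ 1: {3,4,6,8}
'd' @ 2: {1,2,5,7,9}  [accepting]
'b' @ 3: {3,4,6,8}
'd' @ 4: {1,2,5,7,9}  [accepting]
'b' @ 5: {3,4,6,8}
'd' @ 6: {1,2,5,7,9}  [accepting]
'b' @ 7: {3,4,6,8}
'd' @ 8: {1,2,5,7,9}  [accepting]
'b' @ 9: {3,4,6,8}
'd' @ 10: {1,2,5,7,9}  [accepting]
after full input: {1,2,5,7,9}  (accept=1 in)

Answer: ACCEPT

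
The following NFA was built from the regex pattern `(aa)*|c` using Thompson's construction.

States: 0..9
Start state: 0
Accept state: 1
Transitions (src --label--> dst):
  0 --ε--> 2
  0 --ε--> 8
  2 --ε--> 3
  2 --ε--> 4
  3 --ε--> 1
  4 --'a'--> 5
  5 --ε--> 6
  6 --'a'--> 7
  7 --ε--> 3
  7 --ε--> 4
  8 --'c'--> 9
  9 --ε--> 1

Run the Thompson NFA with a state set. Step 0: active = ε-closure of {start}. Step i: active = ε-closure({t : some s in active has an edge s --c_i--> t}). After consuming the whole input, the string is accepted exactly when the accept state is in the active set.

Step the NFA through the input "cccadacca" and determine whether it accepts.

initial (ε-close {0}): {0,1,2,3,4,8}
'c' @ 1: {1,9}  [accepting]
'c' @ 2: {}  — no active states
rest 'cadacca' ignored (set empty)
after full input: {}  (accept=1 not in)

Answer: REJECT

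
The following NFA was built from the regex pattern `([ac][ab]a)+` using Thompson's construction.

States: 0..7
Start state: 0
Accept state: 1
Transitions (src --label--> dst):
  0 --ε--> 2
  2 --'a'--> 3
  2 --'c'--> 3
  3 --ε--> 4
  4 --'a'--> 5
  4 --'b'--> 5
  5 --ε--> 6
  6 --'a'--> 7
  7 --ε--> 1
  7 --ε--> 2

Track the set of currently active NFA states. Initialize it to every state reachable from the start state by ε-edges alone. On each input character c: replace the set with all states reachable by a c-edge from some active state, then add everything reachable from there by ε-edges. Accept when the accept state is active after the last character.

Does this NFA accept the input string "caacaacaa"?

start: ε-closure({0}) = {0,2}
'c' @ 1: {3,4}
'a' @ 2: {5,6}
'a' @ 3: {1,2,7}  (accept∈set)
'c' @ 4: {3,4}
'a' @ 5: {5,6}
'a' @ 6: {1,2,7}  (accept∈set)
'c' @ 7: {3,4}
'a' @ 8: {5,6}
'a' @ 9: {1,2,7}  (accept∈set)
final: {1,2,7}; accept 1 in set

Answer: ACCEPT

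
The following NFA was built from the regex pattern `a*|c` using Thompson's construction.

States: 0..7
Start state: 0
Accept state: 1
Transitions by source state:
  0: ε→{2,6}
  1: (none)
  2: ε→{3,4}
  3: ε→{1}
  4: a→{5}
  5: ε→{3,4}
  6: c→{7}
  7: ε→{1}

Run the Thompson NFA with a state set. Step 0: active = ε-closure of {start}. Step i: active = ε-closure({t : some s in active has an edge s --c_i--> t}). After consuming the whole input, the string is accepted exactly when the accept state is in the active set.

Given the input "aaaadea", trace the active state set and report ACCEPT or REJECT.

Answer: REJECT

Trace:
S₀ = ε-closure({0}) = {0,1,2,3,4,6}
'a' @ 1: {1,3,4,5}  [accepting]
'a' @ 2: {1,3,4,5}  [accepting]
'a' @ 3: {1,3,4,5}  [accepting]
'a' @ 4: {1,3,4,5}  [accepting]
'd' @ 5: {}  — state set empty
rest 'ea' ignored (set empty)
after full input: {}  (accept=1 not in)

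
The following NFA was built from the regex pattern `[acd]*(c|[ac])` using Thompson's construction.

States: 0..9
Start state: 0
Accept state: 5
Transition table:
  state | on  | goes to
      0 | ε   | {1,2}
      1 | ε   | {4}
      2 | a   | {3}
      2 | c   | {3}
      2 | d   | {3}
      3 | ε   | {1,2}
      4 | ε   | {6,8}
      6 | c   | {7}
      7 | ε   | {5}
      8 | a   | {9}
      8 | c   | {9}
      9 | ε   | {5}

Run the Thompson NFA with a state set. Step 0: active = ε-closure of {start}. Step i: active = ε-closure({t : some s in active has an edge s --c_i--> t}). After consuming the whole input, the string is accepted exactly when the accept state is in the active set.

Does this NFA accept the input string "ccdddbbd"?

start: ε-closure({0}) = {0,1,2,4,6,8}
'c' @ 1: {1,2,3,4,5,6,7,8,9}  (accept∈set)
'c' @ 2: {1,2,3,4,5,6,7,8,9}  (accept∈set)
'd' @ 3: {1,2,3,4,6,8}
'd' @ 4: {1,2,3,4,6,8}
'd' @ 5: {1,2,3,4,6,8}
'b' @ 6: {}  — state set empty
rest 'bd' ignored (set empty)
after full input: {}  (accept=5 not in)

Answer: REJECT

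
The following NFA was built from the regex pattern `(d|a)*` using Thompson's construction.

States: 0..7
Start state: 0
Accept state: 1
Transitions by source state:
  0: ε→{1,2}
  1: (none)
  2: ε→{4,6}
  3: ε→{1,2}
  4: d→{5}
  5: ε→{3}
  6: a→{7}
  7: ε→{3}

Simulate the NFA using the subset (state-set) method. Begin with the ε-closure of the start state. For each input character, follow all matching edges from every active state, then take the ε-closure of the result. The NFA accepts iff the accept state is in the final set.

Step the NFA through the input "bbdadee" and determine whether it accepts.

Answer: REJECT

Steps:
S₀ = ε-closure({0}) = {0,1,2,4,6}
'b' @ 1: {}  — dead — no transitions
rest 'bdadee' ignored (set empty)
end set {} — state 1 not in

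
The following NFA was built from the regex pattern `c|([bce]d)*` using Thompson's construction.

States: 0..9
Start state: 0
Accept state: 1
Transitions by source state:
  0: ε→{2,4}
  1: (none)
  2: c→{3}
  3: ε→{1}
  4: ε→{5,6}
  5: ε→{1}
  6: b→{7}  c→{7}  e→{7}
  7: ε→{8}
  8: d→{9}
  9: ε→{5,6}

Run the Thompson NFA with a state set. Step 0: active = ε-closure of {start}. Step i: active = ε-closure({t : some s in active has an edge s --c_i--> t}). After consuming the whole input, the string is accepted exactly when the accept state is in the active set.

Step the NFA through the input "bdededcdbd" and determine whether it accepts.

start: ε-closure({0}) = {0,1,2,4,5,6}
'b' @ 1: {7,8}
'd' @ 2: {1,5,6,9}  ✓accept
'e' @ 3: {7,8}
'd' @ 4: {1,5,6,9}  ✓accept
'e' @ 5: {7,8}
'd' @ 6: {1,5,6,9}  ✓accept
'c' @ 7: {7,8}
'd' @ 8: {1,5,6,9}  ✓accept
'b' @ 9: {7,8}
'd' @ 10: {1,5,6,9}  ✓accept
final: {1,5,6,9}; accept 1 in set

Answer: ACCEPT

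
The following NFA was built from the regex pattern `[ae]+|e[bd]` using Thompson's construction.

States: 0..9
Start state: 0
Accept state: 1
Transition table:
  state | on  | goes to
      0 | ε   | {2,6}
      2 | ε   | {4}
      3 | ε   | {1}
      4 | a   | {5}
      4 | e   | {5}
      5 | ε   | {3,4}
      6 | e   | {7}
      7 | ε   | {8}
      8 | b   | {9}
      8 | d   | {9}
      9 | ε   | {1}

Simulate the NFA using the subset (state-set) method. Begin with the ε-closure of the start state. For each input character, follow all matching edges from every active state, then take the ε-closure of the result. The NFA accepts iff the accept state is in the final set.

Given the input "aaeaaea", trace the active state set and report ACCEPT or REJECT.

start: ε-closure({0}) = {0,2,4,6}
'a' @ 1: {1,3,4,5}  (accept∈set)
'a' @ 2: {1,3,4,5}  (accept∈set)
'e' @ 3: {1,3,4,5}  (accept∈set)
'a' @ 4: {1,3,4,5}  (accept∈set)
'a' @ 5: {1,3,4,5}  (accept∈set)
'e' @ 6: {1,3,4,5}  (accept∈set)
'a' @ 7: {1,3,4,5}  (accept∈set)
after full input: {1,3,4,5}  (accept=1 in)

Answer: ACCEPT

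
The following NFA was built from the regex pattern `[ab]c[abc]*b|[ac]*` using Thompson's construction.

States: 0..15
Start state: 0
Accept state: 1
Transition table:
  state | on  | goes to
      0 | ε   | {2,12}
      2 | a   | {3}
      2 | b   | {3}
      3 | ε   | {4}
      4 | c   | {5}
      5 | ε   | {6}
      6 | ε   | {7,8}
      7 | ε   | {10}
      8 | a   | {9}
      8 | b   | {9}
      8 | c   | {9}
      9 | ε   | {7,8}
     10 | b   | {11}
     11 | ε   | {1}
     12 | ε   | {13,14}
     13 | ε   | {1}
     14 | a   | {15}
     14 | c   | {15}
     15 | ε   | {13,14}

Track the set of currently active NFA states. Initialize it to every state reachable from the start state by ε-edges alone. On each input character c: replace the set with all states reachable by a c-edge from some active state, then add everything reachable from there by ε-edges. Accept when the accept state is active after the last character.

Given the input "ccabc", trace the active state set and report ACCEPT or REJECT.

start: ε-closure({0}) = {0,1,2,12,13,14}
'c' @ 1: {1,13,14,15}  [accepting]
'c' @ 2: {1,13,14,15}  [accepting]
'a' @ 3: {1,13,14,15}  [accepting]
'b' @ 4: {}  — dead — no transitions
rest 'c' ignored (set empty)
end set {} — state 1 not in

Answer: REJECT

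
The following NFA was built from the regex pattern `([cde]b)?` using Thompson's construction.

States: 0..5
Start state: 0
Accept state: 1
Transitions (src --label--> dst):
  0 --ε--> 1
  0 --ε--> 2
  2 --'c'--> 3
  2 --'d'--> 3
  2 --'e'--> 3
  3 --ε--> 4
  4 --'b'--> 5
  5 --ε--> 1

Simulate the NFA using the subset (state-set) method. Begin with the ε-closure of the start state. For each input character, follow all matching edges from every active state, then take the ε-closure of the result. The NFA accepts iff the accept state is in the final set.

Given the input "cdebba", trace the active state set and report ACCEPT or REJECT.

start: ε-closure({0}) = {0,1,2}
'c' @ 1: {3,4}
'd' @ 2: {}  — no active states
rest 'ebba' ignored (set empty)
end set {} — state 1 not in

Answer: REJECT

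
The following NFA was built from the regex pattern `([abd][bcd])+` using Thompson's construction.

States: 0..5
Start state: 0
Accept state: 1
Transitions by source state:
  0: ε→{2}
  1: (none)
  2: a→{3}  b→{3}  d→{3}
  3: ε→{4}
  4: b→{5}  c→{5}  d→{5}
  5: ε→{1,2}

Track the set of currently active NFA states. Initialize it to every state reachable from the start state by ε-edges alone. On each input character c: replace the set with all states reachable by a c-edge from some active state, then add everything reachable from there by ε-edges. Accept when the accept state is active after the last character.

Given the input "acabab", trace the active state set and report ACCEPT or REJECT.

Answer: ACCEPT

Derivation:
initial (ε-close {0}): {0,2}
'a' @ 1: {3,4}
'c' @ 2: {1,2,5}  ✓accept
'a' @ 3: {3,4}
'b' @ 4: {1,2,5}  ✓accept
'a' @ 5: {3,4}
'b' @ 6: {1,2,5}  ✓accept
final: {1,2,5}; accept 1 in set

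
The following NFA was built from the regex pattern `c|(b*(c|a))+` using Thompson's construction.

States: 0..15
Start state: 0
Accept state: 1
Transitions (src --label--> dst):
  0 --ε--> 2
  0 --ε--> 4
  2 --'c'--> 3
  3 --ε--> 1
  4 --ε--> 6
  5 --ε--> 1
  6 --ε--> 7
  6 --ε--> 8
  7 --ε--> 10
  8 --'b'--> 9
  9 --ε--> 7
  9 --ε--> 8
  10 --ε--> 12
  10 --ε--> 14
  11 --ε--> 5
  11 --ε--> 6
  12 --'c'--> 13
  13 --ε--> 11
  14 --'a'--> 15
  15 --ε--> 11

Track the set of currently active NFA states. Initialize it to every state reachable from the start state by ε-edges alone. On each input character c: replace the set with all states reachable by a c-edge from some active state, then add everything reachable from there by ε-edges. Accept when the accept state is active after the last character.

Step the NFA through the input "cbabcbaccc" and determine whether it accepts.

start: ε-closure({0}) = {0,2,4,6,7,8,10,12,14}
'c' @ 1: {1,3,5,6,7,8,10,11,12,13,14}  [accepting]
'b' @ 2: {7,8,9,10,12,14}
'a' @ 3: {1,5,6,7,8,10,11,12,14,15}  [accepting]
'b' @ 4: {7,8,9,10,12,14}
'c' @ 5: {1,5,6,7,8,10,11,12,13,14}  [accepting]
'b' @ 6: {7,8,9,10,12,14}
'a' @ 7: {1,5,6,7,8,10,11,12,14,15}  [accepting]
'c' @ 8: {1,5,6,7,8,10,11,12,13,14}  [accepting]
'c' @ 9: {1,5,6,7,8,10,11,12,13,14}  [accepting]
'c' @ 10: {1,5,6,7,8,10,11,12,13,14}  [accepting]
after full input: {1,5,6,7,8,10,11,12,13,14}  (accept=1 in)

Answer: ACCEPT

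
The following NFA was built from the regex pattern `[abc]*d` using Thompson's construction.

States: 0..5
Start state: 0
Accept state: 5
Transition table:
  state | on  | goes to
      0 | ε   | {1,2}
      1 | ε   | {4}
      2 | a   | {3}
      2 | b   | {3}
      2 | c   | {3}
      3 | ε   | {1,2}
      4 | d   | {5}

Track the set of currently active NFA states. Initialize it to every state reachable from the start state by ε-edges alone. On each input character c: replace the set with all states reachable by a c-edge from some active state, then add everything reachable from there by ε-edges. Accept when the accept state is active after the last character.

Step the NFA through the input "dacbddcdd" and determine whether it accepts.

initial (ε-close {0}): {0,1,2,4}
'd' @ 1: {5}  [accepting]
'a' @ 2: {}  — state set empty
rest 'cbddcdd' ignored (set empty)
end set {} — state 5 not in

Answer: REJECT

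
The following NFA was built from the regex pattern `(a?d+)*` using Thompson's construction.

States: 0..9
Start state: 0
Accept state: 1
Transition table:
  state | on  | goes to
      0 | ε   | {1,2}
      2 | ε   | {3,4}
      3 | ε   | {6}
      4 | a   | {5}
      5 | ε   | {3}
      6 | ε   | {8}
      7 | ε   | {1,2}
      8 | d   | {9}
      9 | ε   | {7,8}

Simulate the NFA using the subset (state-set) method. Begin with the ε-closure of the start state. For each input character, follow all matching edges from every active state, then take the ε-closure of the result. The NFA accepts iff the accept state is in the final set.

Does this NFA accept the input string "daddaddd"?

start: ε-closure({0}) = {0,1,2,3,4,6,8}
'd' @ 1: {1,2,3,4,6,7,8,9}  [accepting]
'a' @ 2: {3,5,6,8}
'd' @ 3: {1,2,3,4,6,7,8,9}  [accepting]
'd' @ 4: {1,2,3,4,6,7,8,9}  [accepting]
'a' @ 5: {3,5,6,8}
'd' @ 6: {1,2,3,4,6,7,8,9}  [accepting]
'd' @ 7: {1,2,3,4,6,7,8,9}  [accepting]
'd' @ 8: {1,2,3,4,6,7,8,9}  [accepting]
final: {1,2,3,4,6,7,8,9}; accept 1 in set

Answer: ACCEPT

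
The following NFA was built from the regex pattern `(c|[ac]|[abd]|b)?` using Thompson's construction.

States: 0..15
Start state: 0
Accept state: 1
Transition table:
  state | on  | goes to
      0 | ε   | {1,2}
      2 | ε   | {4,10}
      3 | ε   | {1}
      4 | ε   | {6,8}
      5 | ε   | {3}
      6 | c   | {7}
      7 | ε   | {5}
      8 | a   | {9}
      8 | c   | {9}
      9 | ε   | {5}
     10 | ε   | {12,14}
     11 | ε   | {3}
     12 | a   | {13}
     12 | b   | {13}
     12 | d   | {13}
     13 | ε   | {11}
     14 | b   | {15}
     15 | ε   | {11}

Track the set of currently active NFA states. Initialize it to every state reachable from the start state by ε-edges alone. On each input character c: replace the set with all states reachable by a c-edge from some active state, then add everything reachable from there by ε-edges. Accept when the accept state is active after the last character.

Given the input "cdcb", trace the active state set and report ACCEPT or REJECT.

S₀ = ε-closure({0}) = {0,1,2,4,6,8,10,12,14}
'c' @ 1: {1,3,5,7,9}  [accepting]
'd' @ 2: {}  — dead — no transitions
rest 'cb' ignored (set empty)
final: {}; accept 1 not in set

Answer: REJECT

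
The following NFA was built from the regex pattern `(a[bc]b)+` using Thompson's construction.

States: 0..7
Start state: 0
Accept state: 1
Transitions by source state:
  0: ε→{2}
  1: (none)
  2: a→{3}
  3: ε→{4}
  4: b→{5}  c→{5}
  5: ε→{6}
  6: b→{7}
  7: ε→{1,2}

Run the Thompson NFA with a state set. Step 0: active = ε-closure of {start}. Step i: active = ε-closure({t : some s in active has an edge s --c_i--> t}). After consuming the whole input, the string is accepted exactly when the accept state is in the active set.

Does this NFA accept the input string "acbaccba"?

Answer: REJECT

Steps:
S₀ = ε-closure({0}) = {0,2}
'a' @ 1: {3,4}
'c' @ 2: {5,6}
'b' @ 3: {1,2,7}  ✓accept
'a' @ 4: {3,4}
'c' @ 5: {5,6}
'c' @ 6: {}  — state set empty
rest 'ba' ignored (set empty)
final: {}; accept 1 not in set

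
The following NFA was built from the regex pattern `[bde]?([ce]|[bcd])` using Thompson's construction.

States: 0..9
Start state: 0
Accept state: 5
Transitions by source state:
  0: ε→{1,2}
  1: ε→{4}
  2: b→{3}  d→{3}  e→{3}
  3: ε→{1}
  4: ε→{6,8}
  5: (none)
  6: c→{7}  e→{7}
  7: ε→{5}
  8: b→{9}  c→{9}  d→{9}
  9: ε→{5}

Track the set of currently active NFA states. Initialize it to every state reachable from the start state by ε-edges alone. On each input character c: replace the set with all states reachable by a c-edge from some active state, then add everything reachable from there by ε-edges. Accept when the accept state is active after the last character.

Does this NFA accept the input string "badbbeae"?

S₀ = ε-closure({0}) = {0,1,2,4,6,8}
'b' @ 1: {1,3,4,5,6,8,9}  (accept∈set)
'a' @ 2: {}  — no active states
rest 'dbbeae' ignored (set empty)
after full input: {}  (accept=5 not in)

Answer: REJECT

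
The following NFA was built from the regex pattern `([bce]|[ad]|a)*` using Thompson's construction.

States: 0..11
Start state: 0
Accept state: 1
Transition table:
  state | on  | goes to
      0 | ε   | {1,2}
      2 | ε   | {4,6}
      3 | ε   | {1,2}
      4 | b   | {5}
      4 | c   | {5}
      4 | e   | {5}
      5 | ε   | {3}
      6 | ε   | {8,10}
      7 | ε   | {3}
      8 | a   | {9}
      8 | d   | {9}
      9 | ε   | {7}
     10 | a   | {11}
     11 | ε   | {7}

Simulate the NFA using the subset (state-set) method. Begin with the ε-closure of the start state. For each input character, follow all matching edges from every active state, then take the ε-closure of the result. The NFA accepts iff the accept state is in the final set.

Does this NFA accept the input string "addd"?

Answer: ACCEPT

Trace:
start: ε-closure({0}) = {0,1,2,4,6,8,10}
'a' @ 1: {1,2,3,4,6,7,8,9,10,11}  ✓accept
'd' @ 2: {1,2,3,4,6,7,8,9,10}  ✓accept
'd' @ 3: {1,2,3,4,6,7,8,9,10}  ✓accept
'd' @ 4: {1,2,3,4,6,7,8,9,10}  ✓accept
after full input: {1,2,3,4,6,7,8,9,10}  (accept=1 in)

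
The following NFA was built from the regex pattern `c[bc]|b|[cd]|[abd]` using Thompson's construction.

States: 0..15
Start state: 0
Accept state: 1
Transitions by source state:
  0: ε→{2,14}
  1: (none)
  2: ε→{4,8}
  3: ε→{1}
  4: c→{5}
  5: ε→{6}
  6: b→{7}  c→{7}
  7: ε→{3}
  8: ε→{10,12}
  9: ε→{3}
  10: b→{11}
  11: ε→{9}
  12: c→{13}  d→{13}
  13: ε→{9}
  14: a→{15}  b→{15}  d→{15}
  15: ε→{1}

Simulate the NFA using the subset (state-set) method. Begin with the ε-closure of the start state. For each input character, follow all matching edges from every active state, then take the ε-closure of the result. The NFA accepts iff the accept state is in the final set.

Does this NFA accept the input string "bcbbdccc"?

start: ε-closure({0}) = {0,2,4,8,10,12,14}
'b' @ 1: {1,3,9,11,15}  [accepting]
'c' @ 2: {}  — state set empty
rest 'bbdccc' ignored (set empty)
final: {}; accept 1 not in set

Answer: REJECT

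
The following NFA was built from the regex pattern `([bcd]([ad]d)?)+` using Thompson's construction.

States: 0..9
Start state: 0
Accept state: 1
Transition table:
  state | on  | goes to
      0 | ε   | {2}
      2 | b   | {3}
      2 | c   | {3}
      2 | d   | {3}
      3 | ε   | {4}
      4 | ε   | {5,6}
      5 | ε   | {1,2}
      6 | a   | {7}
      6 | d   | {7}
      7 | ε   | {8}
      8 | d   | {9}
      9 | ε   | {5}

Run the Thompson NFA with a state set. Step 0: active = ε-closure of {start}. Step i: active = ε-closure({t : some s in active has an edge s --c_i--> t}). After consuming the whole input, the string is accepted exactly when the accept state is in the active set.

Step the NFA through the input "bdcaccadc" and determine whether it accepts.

Answer: REJECT

Derivation:
start: ε-closure({0}) = {0,2}
'b' @ 1: {1,2,3,4,5,6}  ✓accept
'd' @ 2: {1,2,3,4,5,6,7,8}  ✓accept
'c' @ 3: {1,2,3,4,5,6}  ✓accept
'a' @ 4: {7,8}
'c' @ 5: {}  — state set empty
rest 'cadc' ignored (set empty)
after full input: {}  (accept=1 not in)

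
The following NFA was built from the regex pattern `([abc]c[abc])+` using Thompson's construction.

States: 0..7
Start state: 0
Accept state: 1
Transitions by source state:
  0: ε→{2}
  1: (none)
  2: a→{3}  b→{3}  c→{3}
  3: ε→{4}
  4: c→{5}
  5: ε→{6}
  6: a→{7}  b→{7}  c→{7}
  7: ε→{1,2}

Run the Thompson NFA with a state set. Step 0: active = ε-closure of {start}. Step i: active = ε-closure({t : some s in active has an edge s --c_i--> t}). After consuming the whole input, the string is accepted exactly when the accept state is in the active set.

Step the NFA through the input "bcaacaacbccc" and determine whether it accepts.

initial (ε-close {0}): {0,2}
'b' @ 1: {3,4}
'c' @ 2: {5,6}
'a' @ 3: {1,2,7}  (accept∈set)
'a' @ 4: {3,4}
'c' @ 5: {5,6}
'a' @ 6: {1,2,7}  (accept∈set)
'a' @ 7: {3,4}
'c' @ 8: {5,6}
'b' @ 9: {1,2,7}  (accept∈set)
'c' @ 10: {3,4}
'c' @ 11: {5,6}
'c' @ 12: {1,2,7}  (accept∈set)
after full input: {1,2,7}  (accept=1 in)

Answer: ACCEPT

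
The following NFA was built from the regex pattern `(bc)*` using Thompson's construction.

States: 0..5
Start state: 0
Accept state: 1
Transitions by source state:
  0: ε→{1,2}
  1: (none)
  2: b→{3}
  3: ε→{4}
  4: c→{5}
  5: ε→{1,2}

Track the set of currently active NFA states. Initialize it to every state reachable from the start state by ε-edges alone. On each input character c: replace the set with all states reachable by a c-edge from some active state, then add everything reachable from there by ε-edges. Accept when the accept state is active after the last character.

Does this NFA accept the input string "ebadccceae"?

S₀ = ε-closure({0}) = {0,1,2}
'e' @ 1: {}  — no active states
rest 'badccceae' ignored (set empty)
end set {} — state 1 not in

Answer: REJECT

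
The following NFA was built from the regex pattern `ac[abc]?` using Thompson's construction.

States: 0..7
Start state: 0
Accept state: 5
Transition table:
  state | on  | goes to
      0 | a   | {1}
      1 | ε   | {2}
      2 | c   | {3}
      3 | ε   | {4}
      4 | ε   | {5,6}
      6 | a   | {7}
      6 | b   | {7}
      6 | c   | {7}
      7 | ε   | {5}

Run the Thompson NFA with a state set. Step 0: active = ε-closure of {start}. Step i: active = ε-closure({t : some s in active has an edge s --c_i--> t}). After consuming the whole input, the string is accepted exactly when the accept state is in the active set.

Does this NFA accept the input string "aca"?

Answer: ACCEPT

Trace:
S₀ = ε-closure({0}) = {0}
'a' @ 1: {1,2}
'c' @ 2: {3,4,5,6}  ✓accept
'a' @ 3: {5,7}  ✓accept
after full input: {5,7}  (accept=5 in)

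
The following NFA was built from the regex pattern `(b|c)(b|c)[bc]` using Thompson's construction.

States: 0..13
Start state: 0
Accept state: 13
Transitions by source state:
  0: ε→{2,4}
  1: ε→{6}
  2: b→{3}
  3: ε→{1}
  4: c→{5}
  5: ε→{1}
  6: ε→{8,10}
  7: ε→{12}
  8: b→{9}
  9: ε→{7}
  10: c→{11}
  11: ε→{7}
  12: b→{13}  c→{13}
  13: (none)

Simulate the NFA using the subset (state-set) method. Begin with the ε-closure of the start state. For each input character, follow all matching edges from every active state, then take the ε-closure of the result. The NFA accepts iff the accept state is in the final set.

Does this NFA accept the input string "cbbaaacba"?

initial (ε-close {0}): {0,2,4}
'c' @ 1: {1,5,6,8,10}
'b' @ 2: {7,9,12}
'b' @ 3: {13}  ✓accept
'a' @ 4: {}  — state set empty
rest 'aacba' ignored (set empty)
final: {}; accept 13 not in set

Answer: REJECT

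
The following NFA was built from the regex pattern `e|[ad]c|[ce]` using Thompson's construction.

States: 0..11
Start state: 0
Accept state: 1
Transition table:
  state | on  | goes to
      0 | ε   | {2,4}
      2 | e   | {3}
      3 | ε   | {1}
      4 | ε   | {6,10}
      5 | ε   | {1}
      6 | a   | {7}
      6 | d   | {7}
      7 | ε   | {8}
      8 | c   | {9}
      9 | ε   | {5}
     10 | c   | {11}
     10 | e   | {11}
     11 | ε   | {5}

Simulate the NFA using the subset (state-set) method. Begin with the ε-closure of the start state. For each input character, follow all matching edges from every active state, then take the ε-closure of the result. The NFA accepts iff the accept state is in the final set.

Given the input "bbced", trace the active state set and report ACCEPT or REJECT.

initial (ε-close {0}): {0,2,4,6,10}
'b' @ 1: {}  — no active states
rest 'bced' ignored (set empty)
after full input: {}  (accept=1 not in)

Answer: REJECT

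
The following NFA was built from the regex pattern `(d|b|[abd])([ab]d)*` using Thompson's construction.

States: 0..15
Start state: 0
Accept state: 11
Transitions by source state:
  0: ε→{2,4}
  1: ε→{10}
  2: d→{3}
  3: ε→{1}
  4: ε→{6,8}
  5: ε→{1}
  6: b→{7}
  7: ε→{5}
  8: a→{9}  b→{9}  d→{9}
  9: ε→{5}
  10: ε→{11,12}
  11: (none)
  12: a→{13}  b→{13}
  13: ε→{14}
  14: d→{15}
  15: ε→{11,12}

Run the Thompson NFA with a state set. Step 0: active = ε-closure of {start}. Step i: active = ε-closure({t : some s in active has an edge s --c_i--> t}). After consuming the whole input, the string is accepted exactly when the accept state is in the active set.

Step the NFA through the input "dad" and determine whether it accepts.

initial (ε-close {0}): {0,2,4,6,8}
'd' @ 1: {1,3,5,9,10,11,12}  [accepting]
'a' @ 2: {13,14}
'd' @ 3: {11,12,15}  [accepting]
final: {11,12,15}; accept 11 in set

Answer: ACCEPT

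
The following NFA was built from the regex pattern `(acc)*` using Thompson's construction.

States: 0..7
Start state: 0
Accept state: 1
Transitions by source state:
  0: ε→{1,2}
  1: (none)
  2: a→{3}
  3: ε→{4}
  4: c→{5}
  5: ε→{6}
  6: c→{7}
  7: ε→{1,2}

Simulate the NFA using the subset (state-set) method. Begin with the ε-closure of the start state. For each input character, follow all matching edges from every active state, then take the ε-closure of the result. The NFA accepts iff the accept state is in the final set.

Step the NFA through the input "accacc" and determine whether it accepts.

S₀ = ε-closure({0}) = {0,1,2}
'a' @ 1: {3,4}
'c' @ 2: {5,6}
'c' @ 3: {1,2,7}  (accept∈set)
'a' @ 4: {3,4}
'c' @ 5: {5,6}
'c' @ 6: {1,2,7}  (accept∈set)
after full input: {1,2,7}  (accept=1 in)

Answer: ACCEPT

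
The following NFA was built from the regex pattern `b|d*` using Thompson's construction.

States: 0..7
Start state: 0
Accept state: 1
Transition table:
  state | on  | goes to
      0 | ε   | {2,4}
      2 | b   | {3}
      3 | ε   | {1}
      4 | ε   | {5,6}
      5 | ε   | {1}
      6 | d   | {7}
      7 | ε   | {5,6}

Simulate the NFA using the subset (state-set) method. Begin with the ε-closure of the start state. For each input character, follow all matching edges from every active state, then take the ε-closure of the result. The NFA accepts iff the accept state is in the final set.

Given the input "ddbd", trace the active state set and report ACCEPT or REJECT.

Answer: REJECT

Trace:
initial (ε-close {0}): {0,1,2,4,5,6}
'd' @ 1: {1,5,6,7}  (accept∈set)
'd' @ 2: {1,5,6,7}  (accept∈set)
'b' @ 3: {}  — state set empty
rest 'd' ignored (set empty)
end set {} — state 1 not in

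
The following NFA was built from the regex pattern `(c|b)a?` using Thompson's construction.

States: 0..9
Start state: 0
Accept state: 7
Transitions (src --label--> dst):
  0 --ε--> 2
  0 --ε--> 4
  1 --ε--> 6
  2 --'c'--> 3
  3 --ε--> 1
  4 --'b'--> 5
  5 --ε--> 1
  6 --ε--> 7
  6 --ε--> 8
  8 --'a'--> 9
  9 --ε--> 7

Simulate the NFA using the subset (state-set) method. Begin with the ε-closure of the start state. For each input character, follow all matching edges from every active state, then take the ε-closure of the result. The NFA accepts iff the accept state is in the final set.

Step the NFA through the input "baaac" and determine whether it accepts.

S₀ = ε-closure({0}) = {0,2,4}
'b' @ 1: {1,5,6,7,8}  (accept∈set)
'a' @ 2: {7,9}  (accept∈set)
'a' @ 3: {}  — no active states
rest 'ac' ignored (set empty)
end set {} — state 7 not in

Answer: REJECT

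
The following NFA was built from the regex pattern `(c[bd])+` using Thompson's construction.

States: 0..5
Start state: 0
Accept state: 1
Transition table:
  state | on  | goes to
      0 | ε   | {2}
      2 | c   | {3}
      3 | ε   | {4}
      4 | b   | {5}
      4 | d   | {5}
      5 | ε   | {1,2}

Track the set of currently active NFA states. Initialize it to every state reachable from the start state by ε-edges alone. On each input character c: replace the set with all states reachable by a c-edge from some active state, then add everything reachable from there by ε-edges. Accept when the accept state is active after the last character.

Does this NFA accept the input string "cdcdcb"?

start: ε-closure({0}) = {0,2}
'c' @ 1: {3,4}
'd' @ 2: {1,2,5}  (accept∈set)
'c' @ 3: {3,4}
'd' @ 4: {1,2,5}  (accept∈set)
'c' @ 5: {3,4}
'b' @ 6: {1,2,5}  (accept∈set)
end set {1,2,5} — state 1 in

Answer: ACCEPT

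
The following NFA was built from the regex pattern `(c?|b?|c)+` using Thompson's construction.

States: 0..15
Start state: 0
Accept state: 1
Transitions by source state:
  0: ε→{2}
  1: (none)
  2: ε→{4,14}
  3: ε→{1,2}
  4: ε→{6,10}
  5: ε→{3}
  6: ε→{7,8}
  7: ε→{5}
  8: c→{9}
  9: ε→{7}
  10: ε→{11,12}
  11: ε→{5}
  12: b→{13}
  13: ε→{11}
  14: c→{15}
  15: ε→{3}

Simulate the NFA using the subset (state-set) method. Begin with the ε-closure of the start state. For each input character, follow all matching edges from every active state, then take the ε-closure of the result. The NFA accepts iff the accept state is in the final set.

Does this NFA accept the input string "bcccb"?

start: ε-closure({0}) = {0,1,2,3,4,5,6,7,8,10,11,12,14}
'b' @ 1: {1,2,3,4,5,6,7,8,10,11,12,13,14}  ✓accept
'c' @ 2: {1,2,3,4,5,6,7,8,9,10,11,12,14,15}  ✓accept
'c' @ 3: {1,2,3,4,5,6,7,8,9,10,11,12,14,15}  ✓accept
'c' @ 4: {1,2,3,4,5,6,7,8,9,10,11,12,14,15}  ✓accept
'b' @ 5: {1,2,3,4,5,6,7,8,10,11,12,13,14}  ✓accept
end set {1,2,3,4,5,6,7,8,10,11,12,13,14} — state 1 in

Answer: ACCEPT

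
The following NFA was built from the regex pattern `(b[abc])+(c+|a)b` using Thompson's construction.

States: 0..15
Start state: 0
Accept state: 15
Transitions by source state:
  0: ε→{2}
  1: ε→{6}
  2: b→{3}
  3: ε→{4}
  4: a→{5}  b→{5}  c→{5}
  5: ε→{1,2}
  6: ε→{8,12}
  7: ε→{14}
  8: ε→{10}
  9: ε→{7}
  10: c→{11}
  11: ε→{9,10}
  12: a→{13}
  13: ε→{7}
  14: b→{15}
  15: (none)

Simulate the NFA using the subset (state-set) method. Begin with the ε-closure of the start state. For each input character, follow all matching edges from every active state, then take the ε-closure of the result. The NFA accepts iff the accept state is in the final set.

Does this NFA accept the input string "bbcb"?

start: ε-closure({0}) = {0,2}
'b' @ 1: {3,4}
'b' @ 2: {1,2,5,6,8,10,12}
'c' @ 3: {7,9,10,11,14}
'b' @ 4: {15}  (accept∈set)
final: {15}; accept 15 in set

Answer: ACCEPT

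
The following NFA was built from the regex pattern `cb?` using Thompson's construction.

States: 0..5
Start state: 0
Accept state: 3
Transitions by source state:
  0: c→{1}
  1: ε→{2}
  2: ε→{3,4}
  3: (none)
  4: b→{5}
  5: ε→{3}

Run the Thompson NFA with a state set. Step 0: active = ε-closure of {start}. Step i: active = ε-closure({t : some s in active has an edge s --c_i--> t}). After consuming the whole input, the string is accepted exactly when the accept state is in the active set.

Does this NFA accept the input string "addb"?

initial (ε-close {0}): {0}
'a' @ 1: {}  — state set empty
rest 'ddb' ignored (set empty)
final: {}; accept 3 not in set

Answer: REJECT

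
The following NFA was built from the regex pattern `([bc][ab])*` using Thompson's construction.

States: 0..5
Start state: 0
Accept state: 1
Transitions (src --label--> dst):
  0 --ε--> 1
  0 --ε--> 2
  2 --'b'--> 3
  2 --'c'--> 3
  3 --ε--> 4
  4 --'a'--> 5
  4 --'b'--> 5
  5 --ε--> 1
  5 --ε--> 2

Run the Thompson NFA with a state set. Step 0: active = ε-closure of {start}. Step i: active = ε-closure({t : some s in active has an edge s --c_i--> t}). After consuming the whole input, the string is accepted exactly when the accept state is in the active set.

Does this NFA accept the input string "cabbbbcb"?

initial (ε-close {0}): {0,1,2}
'c' @ 1: {3,4}
'a' @ 2: {1,2,5}  (accept∈set)
'b' @ 3: {3,4}
'b' @ 4: {1,2,5}  (accept∈set)
'b' @ 5: {3,4}
'b' @ 6: {1,2,5}  (accept∈set)
'c' @ 7: {3,4}
'b' @ 8: {1,2,5}  (accept∈set)
final: {1,2,5}; accept 1 in set

Answer: ACCEPT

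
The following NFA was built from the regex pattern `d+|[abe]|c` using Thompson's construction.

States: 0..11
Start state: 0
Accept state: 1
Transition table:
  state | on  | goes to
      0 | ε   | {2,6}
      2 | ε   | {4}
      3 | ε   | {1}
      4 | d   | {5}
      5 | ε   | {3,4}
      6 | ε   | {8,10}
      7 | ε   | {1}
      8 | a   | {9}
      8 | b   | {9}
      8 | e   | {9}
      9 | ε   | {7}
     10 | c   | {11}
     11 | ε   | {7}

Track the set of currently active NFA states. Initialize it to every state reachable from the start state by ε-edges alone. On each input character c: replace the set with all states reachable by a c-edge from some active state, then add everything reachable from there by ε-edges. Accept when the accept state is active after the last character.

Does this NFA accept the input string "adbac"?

S₀ = ε-closure({0}) = {0,2,4,6,8,10}
'a' @ 1: {1,7,9}  ✓accept
'd' @ 2: {}  — no active states
rest 'bac' ignored (set empty)
final: {}; accept 1 not in set

Answer: REJECT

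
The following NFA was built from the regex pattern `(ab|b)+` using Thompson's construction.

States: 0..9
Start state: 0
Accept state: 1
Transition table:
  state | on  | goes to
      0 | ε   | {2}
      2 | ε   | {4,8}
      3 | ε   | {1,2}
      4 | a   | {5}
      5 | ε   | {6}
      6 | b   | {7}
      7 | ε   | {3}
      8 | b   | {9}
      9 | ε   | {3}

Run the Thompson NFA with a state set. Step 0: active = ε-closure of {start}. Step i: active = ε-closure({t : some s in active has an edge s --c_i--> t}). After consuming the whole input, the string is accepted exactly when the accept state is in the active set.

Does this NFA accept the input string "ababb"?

initial (ε-close {0}): {0,2,4,8}
'a' @ 1: {5,6}
'b' @ 2: {1,2,3,4,7,8}  ✓accept
'a' @ 3: {5,6}
'b' @ 4: {1,2,3,4,7,8}  ✓accept
'b' @ 5: {1,2,3,4,8,9}  ✓accept
final: {1,2,3,4,8,9}; accept 1 in set

Answer: ACCEPT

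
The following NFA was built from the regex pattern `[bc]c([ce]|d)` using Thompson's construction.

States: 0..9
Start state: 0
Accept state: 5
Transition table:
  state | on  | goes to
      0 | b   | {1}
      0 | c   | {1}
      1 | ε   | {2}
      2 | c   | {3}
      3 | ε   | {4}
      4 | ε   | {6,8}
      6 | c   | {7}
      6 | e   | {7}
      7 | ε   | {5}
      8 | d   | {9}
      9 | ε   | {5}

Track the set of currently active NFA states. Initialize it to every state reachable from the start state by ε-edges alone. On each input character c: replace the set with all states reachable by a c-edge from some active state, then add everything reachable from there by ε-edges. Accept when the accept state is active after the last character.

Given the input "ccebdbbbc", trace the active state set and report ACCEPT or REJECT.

initial (ε-close {0}): {0}
'c' @ 1: {1,2}
'c' @ 2: {3,4,6,8}
'e' @ 3: {5,7}  [accepting]
'b' @ 4: {}  — state set empty
rest 'dbbbc' ignored (set empty)
final: {}; accept 5 not in set

Answer: REJECT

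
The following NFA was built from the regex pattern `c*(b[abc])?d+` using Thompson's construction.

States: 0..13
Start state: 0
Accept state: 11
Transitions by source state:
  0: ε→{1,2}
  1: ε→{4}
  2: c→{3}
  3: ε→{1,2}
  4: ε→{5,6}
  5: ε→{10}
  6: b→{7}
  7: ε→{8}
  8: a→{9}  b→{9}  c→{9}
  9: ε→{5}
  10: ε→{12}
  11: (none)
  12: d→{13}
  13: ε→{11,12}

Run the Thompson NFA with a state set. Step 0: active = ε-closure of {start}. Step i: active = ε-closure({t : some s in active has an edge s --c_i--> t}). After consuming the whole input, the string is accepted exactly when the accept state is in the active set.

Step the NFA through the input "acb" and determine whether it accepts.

start: ε-closure({0}) = {0,1,2,4,5,6,10,12}
'a' @ 1: {}  — state set empty
rest 'cb' ignored (set empty)
after full input: {}  (accept=11 not in)

Answer: REJECT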